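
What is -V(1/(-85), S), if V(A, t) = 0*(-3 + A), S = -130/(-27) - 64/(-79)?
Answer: 0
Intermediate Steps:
S = 11998/2133 (S = -130*(-1/27) - 64*(-1/79) = 130/27 + 64/79 = 11998/2133 ≈ 5.6249)
V(A, t) = 0
-V(1/(-85), S) = -1*0 = 0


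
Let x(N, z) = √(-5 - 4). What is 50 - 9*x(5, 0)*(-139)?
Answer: 50 + 3753*I ≈ 50.0 + 3753.0*I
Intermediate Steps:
x(N, z) = 3*I (x(N, z) = √(-9) = 3*I)
50 - 9*x(5, 0)*(-139) = 50 - 27*I*(-139) = 50 + 3753*I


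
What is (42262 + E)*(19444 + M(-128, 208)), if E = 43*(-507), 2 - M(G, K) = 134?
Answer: 395142832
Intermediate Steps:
M(G, K) = -132 (M(G, K) = 2 - 1*134 = 2 - 134 = -132)
E = -21801
(42262 + E)*(19444 + M(-128, 208)) = (42262 - 21801)*(19444 - 132) = 20461*19312 = 395142832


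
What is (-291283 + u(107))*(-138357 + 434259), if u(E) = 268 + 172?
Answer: -86061025386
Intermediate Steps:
u(E) = 440
(-291283 + u(107))*(-138357 + 434259) = (-291283 + 440)*(-138357 + 434259) = -290843*295902 = -86061025386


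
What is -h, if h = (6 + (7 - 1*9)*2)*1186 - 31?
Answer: -2341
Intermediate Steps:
h = 2341 (h = (6 + (7 - 9)*2)*1186 - 31 = (6 - 2*2)*1186 - 31 = (6 - 4)*1186 - 31 = 2*1186 - 31 = 2372 - 31 = 2341)
-h = -1*2341 = -2341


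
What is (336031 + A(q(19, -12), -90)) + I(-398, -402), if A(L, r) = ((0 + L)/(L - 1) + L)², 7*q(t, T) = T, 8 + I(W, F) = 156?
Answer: 5946691067/17689 ≈ 3.3618e+5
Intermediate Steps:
I(W, F) = 148 (I(W, F) = -8 + 156 = 148)
q(t, T) = T/7
A(L, r) = (L + L/(-1 + L))² (A(L, r) = (L/(-1 + L) + L)² = (L + L/(-1 + L))²)
(336031 + A(q(19, -12), -90)) + I(-398, -402) = (336031 + ((⅐)*(-12))⁴/(-1 + (⅐)*(-12))²) + 148 = (336031 + (-12/7)⁴/(-1 - 12/7)²) + 148 = (336031 + 20736/(2401*(-19/7)²)) + 148 = (336031 + (20736/2401)*(49/361)) + 148 = (336031 + 20736/17689) + 148 = 5944073095/17689 + 148 = 5946691067/17689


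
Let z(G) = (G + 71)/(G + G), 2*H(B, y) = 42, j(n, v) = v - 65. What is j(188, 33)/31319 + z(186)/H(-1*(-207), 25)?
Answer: 7798999/244664028 ≈ 0.031876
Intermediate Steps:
j(n, v) = -65 + v
H(B, y) = 21 (H(B, y) = (½)*42 = 21)
z(G) = (71 + G)/(2*G) (z(G) = (71 + G)/((2*G)) = (71 + G)*(1/(2*G)) = (71 + G)/(2*G))
j(188, 33)/31319 + z(186)/H(-1*(-207), 25) = (-65 + 33)/31319 + ((½)*(71 + 186)/186)/21 = -32*1/31319 + ((½)*(1/186)*257)*(1/21) = -32/31319 + (257/372)*(1/21) = -32/31319 + 257/7812 = 7798999/244664028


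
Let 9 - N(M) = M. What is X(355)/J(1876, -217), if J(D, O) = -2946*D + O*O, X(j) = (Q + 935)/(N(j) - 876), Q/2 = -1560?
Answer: -2185/6696079754 ≈ -3.2631e-7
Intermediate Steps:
Q = -3120 (Q = 2*(-1560) = -3120)
N(M) = 9 - M
X(j) = -2185/(-867 - j) (X(j) = (-3120 + 935)/((9 - j) - 876) = -2185/(-867 - j))
J(D, O) = O**2 - 2946*D (J(D, O) = -2946*D + O**2 = O**2 - 2946*D)
X(355)/J(1876, -217) = (2185/(867 + 355))/((-217)**2 - 2946*1876) = (2185/1222)/(47089 - 5526696) = (2185*(1/1222))/(-5479607) = (2185/1222)*(-1/5479607) = -2185/6696079754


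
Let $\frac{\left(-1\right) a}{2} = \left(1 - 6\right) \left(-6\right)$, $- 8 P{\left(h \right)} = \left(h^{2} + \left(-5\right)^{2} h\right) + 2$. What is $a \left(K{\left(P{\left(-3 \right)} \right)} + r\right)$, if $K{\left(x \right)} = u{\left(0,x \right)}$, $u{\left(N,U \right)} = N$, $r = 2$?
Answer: $-120$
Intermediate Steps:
$P{\left(h \right)} = - \frac{1}{4} - \frac{25 h}{8} - \frac{h^{2}}{8}$ ($P{\left(h \right)} = - \frac{\left(h^{2} + \left(-5\right)^{2} h\right) + 2}{8} = - \frac{\left(h^{2} + 25 h\right) + 2}{8} = - \frac{2 + h^{2} + 25 h}{8} = - \frac{1}{4} - \frac{25 h}{8} - \frac{h^{2}}{8}$)
$K{\left(x \right)} = 0$
$a = -60$ ($a = - 2 \left(1 - 6\right) \left(-6\right) = - 2 \left(\left(-5\right) \left(-6\right)\right) = \left(-2\right) 30 = -60$)
$a \left(K{\left(P{\left(-3 \right)} \right)} + r\right) = - 60 \left(0 + 2\right) = \left(-60\right) 2 = -120$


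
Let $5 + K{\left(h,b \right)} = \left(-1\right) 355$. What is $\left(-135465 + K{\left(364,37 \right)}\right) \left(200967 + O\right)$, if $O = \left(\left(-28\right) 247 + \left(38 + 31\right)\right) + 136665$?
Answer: $-44928872625$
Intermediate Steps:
$O = 129818$ ($O = \left(-6916 + 69\right) + 136665 = -6847 + 136665 = 129818$)
$K{\left(h,b \right)} = -360$ ($K{\left(h,b \right)} = -5 - 355 = -360$)
$\left(-135465 + K{\left(364,37 \right)}\right) \left(200967 + O\right) = \left(-135465 - 360\right) \left(200967 + 129818\right) = \left(-135825\right) 330785 = -44928872625$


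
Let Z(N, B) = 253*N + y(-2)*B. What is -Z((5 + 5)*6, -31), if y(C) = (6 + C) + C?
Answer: -15118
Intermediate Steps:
y(C) = 6 + 2*C
Z(N, B) = 2*B + 253*N (Z(N, B) = 253*N + (6 + 2*(-2))*B = 253*N + (6 - 4)*B = 253*N + 2*B = 2*B + 253*N)
-Z((5 + 5)*6, -31) = -(2*(-31) + 253*((5 + 5)*6)) = -(-62 + 253*(10*6)) = -(-62 + 253*60) = -(-62 + 15180) = -1*15118 = -15118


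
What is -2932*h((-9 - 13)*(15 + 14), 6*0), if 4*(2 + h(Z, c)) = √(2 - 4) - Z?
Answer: -461790 - 733*I*√2 ≈ -4.6179e+5 - 1036.6*I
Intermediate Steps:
h(Z, c) = -2 - Z/4 + I*√2/4 (h(Z, c) = -2 + (√(2 - 4) - Z)/4 = -2 + (√(-2) - Z)/4 = -2 + (I*√2 - Z)/4 = -2 + (-Z + I*√2)/4 = -2 + (-Z/4 + I*√2/4) = -2 - Z/4 + I*√2/4)
-2932*h((-9 - 13)*(15 + 14), 6*0) = -2932*(-2 - (-9 - 13)*(15 + 14)/4 + I*√2/4) = -2932*(-2 - (-11)*29/2 + I*√2/4) = -2932*(-2 - ¼*(-638) + I*√2/4) = -2932*(-2 + 319/2 + I*√2/4) = -2932*(315/2 + I*√2/4) = -461790 - 733*I*√2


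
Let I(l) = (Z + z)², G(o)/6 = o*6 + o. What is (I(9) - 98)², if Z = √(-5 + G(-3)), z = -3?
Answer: 43684 + 2640*I*√131 ≈ 43684.0 + 30216.0*I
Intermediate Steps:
G(o) = 42*o (G(o) = 6*(o*6 + o) = 6*(6*o + o) = 6*(7*o) = 42*o)
Z = I*√131 (Z = √(-5 + 42*(-3)) = √(-5 - 126) = √(-131) = I*√131 ≈ 11.446*I)
I(l) = (-3 + I*√131)² (I(l) = (I*√131 - 3)² = (-3 + I*√131)²)
(I(9) - 98)² = ((3 - I*√131)² - 98)² = (-98 + (3 - I*√131)²)²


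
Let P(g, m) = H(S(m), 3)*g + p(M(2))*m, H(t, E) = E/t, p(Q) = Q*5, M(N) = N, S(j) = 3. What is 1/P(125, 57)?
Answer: 1/695 ≈ 0.0014388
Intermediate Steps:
p(Q) = 5*Q
P(g, m) = g + 10*m (P(g, m) = (3/3)*g + (5*2)*m = (3*(⅓))*g + 10*m = 1*g + 10*m = g + 10*m)
1/P(125, 57) = 1/(125 + 10*57) = 1/(125 + 570) = 1/695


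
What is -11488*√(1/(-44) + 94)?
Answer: -5744*√45485/11 ≈ -1.1137e+5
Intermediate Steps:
-11488*√(1/(-44) + 94) = -11488*√(-1/44 + 94) = -5744*√45485/11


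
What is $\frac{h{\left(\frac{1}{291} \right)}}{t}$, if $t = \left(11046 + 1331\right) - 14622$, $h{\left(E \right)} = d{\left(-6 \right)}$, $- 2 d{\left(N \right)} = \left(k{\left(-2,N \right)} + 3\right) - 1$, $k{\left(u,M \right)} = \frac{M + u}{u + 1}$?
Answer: $\frac{1}{449} \approx 0.0022272$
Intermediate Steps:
$k{\left(u,M \right)} = \frac{M + u}{1 + u}$
$d{\left(N \right)} = -2 + \frac{N}{2}$ ($d{\left(N \right)} = - \frac{\left(\frac{N - 2}{1 - 2} + 3\right) - 1}{2} = - \frac{\left(\frac{-2 + N}{-1} + 3\right) - 1}{2} = - \frac{\left(- (-2 + N) + 3\right) - 1}{2} = - \frac{\left(\left(2 - N\right) + 3\right) - 1}{2} = - \frac{\left(5 - N\right) - 1}{2} = - \frac{4 - N}{2} = -2 + \frac{N}{2}$)
$h{\left(E \right)} = -5$ ($h{\left(E \right)} = -2 + \frac{1}{2} \left(-6\right) = -2 - 3 = -5$)
$t = -2245$ ($t = 12377 - 14622 = -2245$)
$\frac{h{\left(\frac{1}{291} \right)}}{t} = - \frac{5}{-2245} = \left(-5\right) \left(- \frac{1}{2245}\right) = \frac{1}{449}$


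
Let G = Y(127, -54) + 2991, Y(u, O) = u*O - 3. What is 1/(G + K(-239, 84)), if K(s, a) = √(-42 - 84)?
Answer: -215/832057 - I*√14/4992342 ≈ -0.0002584 - 7.4948e-7*I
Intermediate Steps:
Y(u, O) = -3 + O*u (Y(u, O) = O*u - 3 = -3 + O*u)
K(s, a) = 3*I*√14 (K(s, a) = √(-126) = 3*I*√14)
G = -3870 (G = (-3 - 54*127) + 2991 = (-3 - 6858) + 2991 = -6861 + 2991 = -3870)
1/(G + K(-239, 84)) = 1/(-3870 + 3*I*√14)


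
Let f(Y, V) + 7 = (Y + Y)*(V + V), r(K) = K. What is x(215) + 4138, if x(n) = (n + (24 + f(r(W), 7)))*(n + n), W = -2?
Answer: 79818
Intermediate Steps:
f(Y, V) = -7 + 4*V*Y (f(Y, V) = -7 + (Y + Y)*(V + V) = -7 + (2*Y)*(2*V) = -7 + 4*V*Y)
x(n) = 2*n*(-39 + n) (x(n) = (n + (24 + (-7 + 4*7*(-2))))*(n + n) = (n + (24 + (-7 - 56)))*(2*n) = (n + (24 - 63))*(2*n) = (n - 39)*(2*n) = (-39 + n)*(2*n) = 2*n*(-39 + n))
x(215) + 4138 = 2*215*(-39 + 215) + 4138 = 2*215*176 + 4138 = 75680 + 4138 = 79818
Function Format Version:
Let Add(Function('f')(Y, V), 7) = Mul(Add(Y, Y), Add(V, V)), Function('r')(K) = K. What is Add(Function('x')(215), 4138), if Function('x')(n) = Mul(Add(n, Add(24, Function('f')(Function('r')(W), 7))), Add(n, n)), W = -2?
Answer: 79818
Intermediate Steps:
Function('f')(Y, V) = Add(-7, Mul(4, V, Y)) (Function('f')(Y, V) = Add(-7, Mul(Add(Y, Y), Add(V, V))) = Add(-7, Mul(Mul(2, Y), Mul(2, V))) = Add(-7, Mul(4, V, Y)))
Function('x')(n) = Mul(2, n, Add(-39, n)) (Function('x')(n) = Mul(Add(n, Add(24, Add(-7, Mul(4, 7, -2)))), Add(n, n)) = Mul(Add(n, Add(24, Add(-7, -56))), Mul(2, n)) = Mul(Add(n, Add(24, -63)), Mul(2, n)) = Mul(Add(n, -39), Mul(2, n)) = Mul(Add(-39, n), Mul(2, n)) = Mul(2, n, Add(-39, n)))
Add(Function('x')(215), 4138) = Add(Mul(2, 215, Add(-39, 215)), 4138) = Add(Mul(2, 215, 176), 4138) = Add(75680, 4138) = 79818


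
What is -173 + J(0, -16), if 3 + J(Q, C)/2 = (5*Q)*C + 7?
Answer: -165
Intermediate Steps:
J(Q, C) = 8 + 10*C*Q (J(Q, C) = -6 + 2*((5*Q)*C + 7) = -6 + 2*(5*C*Q + 7) = -6 + 2*(7 + 5*C*Q) = -6 + (14 + 10*C*Q) = 8 + 10*C*Q)
-173 + J(0, -16) = -173 + (8 + 10*(-16)*0) = -173 + (8 + 0) = -173 + 8 = -165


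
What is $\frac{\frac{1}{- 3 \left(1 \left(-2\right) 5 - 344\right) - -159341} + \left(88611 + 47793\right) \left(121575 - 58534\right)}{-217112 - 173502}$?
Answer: $- \frac{1379312545199293}{62655657442} \approx -22014.0$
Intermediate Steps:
$\frac{\frac{1}{- 3 \left(1 \left(-2\right) 5 - 344\right) - -159341} + \left(88611 + 47793\right) \left(121575 - 58534\right)}{-217112 - 173502} = \frac{\frac{1}{- 3 \left(\left(-2\right) 5 - 344\right) + \left(-29905 + 189246\right)} + 136404 \cdot 63041}{-390614} = \left(\frac{1}{- 3 \left(-10 - 344\right) + 159341} + 8599044564\right) \left(- \frac{1}{390614}\right) = \left(\frac{1}{\left(-3\right) \left(-354\right) + 159341} + 8599044564\right) \left(- \frac{1}{390614}\right) = \left(\frac{1}{1062 + 159341} + 8599044564\right) \left(- \frac{1}{390614}\right) = \left(\frac{1}{160403} + 8599044564\right) \left(- \frac{1}{390614}\right) = \frac{1379312545199293}{160403} \left(- \frac{1}{390614}\right) = - \frac{1379312545199293}{62655657442}$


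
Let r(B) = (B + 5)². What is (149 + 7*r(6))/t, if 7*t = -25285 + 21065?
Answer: -1743/1055 ≈ -1.6521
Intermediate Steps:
r(B) = (5 + B)²
t = -4220/7 (t = (-25285 + 21065)/7 = (⅐)*(-4220) = -4220/7 ≈ -602.86)
(149 + 7*r(6))/t = (149 + 7*(5 + 6)²)/(-4220/7) = (149 + 7*11²)*(-7/4220) = (149 + 7*121)*(-7/4220) = (149 + 847)*(-7/4220) = 996*(-7/4220) = -1743/1055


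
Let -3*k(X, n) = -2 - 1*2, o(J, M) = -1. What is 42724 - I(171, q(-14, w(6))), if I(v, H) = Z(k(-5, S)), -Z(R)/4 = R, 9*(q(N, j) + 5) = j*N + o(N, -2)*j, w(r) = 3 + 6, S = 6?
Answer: 128188/3 ≈ 42729.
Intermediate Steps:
w(r) = 9
q(N, j) = -5 - j/9 + N*j/9 (q(N, j) = -5 + (j*N - j)/9 = -5 + (N*j - j)/9 = -5 + (-j + N*j)/9 = -5 + (-j/9 + N*j/9) = -5 - j/9 + N*j/9)
k(X, n) = 4/3 (k(X, n) = -(-2 - 1*2)/3 = -(-2 - 2)/3 = -⅓*(-4) = 4/3)
Z(R) = -4*R
I(v, H) = -16/3 (I(v, H) = -4*4/3 = -16/3)
42724 - I(171, q(-14, w(6))) = 42724 - 1*(-16/3) = 42724 + 16/3 = 128188/3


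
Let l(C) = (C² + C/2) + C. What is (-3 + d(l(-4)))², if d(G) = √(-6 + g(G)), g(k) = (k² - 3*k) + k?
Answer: (3 - √74)² ≈ 31.386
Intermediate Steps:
g(k) = k² - 2*k
l(C) = C² + 3*C/2 (l(C) = (C² + C/2) + C = C² + 3*C/2)
d(G) = √(-6 + G*(-2 + G))
(-3 + d(l(-4)))² = (-3 + √(-6 + ((½)*(-4)*(3 + 2*(-4)))*(-2 + (½)*(-4)*(3 + 2*(-4)))))² = (-3 + √(-6 + ((½)*(-4)*(3 - 8))*(-2 + (½)*(-4)*(3 - 8))))² = (-3 + √(-6 + ((½)*(-4)*(-5))*(-2 + (½)*(-4)*(-5))))² = (-3 + √(-6 + 10*(-2 + 10)))² = (-3 + √(-6 + 10*8))² = (-3 + √(-6 + 80))² = (-3 + √74)²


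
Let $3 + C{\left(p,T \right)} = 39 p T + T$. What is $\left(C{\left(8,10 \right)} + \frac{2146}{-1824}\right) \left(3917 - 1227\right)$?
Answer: $\frac{3834260095}{456} \approx 8.4085 \cdot 10^{6}$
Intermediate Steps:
$C{\left(p,T \right)} = -3 + T + 39 T p$ ($C{\left(p,T \right)} = -3 + \left(39 p T + T\right) = -3 + \left(39 T p + T\right) = -3 + \left(T + 39 T p\right) = -3 + T + 39 T p$)
$\left(C{\left(8,10 \right)} + \frac{2146}{-1824}\right) \left(3917 - 1227\right) = \left(\left(-3 + 10 + 39 \cdot 10 \cdot 8\right) + \frac{2146}{-1824}\right) \left(3917 - 1227\right) = \left(\left(-3 + 10 + 3120\right) + 2146 \left(- \frac{1}{1824}\right)\right) 2690 = \left(3127 - \frac{1073}{912}\right) 2690 = \frac{2850751}{912} \cdot 2690 = \frac{3834260095}{456}$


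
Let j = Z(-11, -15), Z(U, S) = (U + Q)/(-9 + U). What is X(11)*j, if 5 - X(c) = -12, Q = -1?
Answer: 51/5 ≈ 10.200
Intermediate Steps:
Z(U, S) = (-1 + U)/(-9 + U) (Z(U, S) = (U - 1)/(-9 + U) = (-1 + U)/(-9 + U))
j = ⅗ (j = (-1 - 11)/(-9 - 11) = -12/(-20) = -1/20*(-12) = ⅗ ≈ 0.60000)
X(c) = 17 (X(c) = 5 - 1*(-12) = 5 + 12 = 17)
X(11)*j = 17*(⅗) = 51/5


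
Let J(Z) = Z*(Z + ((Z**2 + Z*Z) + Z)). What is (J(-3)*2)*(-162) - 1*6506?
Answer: 5158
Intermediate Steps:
J(Z) = Z*(2*Z + 2*Z**2) (J(Z) = Z*(Z + ((Z**2 + Z**2) + Z)) = Z*(Z + (2*Z**2 + Z)) = Z*(Z + (Z + 2*Z**2)) = Z*(2*Z + 2*Z**2))
(J(-3)*2)*(-162) - 1*6506 = ((2*(-3)**2*(1 - 3))*2)*(-162) - 1*6506 = ((2*9*(-2))*2)*(-162) - 6506 = -36*2*(-162) - 6506 = -72*(-162) - 6506 = 11664 - 6506 = 5158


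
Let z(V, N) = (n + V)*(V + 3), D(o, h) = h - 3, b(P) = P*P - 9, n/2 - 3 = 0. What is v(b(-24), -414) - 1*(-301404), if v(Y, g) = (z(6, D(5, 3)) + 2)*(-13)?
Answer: 299974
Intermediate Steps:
n = 6 (n = 6 + 2*0 = 6 + 0 = 6)
b(P) = -9 + P² (b(P) = P² - 9 = -9 + P²)
D(o, h) = -3 + h
z(V, N) = (3 + V)*(6 + V) (z(V, N) = (6 + V)*(V + 3) = (6 + V)*(3 + V) = (3 + V)*(6 + V))
v(Y, g) = -1430 (v(Y, g) = ((18 + 6² + 9*6) + 2)*(-13) = ((18 + 36 + 54) + 2)*(-13) = (108 + 2)*(-13) = 110*(-13) = -1430)
v(b(-24), -414) - 1*(-301404) = -1430 - 1*(-301404) = -1430 + 301404 = 299974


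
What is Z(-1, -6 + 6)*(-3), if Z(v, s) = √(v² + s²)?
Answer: -3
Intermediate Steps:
Z(v, s) = √(s² + v²)
Z(-1, -6 + 6)*(-3) = √((-6 + 6)² + (-1)²)*(-3) = √(0² + 1)*(-3) = √(0 + 1)*(-3) = √1*(-3) = 1*(-3) = -3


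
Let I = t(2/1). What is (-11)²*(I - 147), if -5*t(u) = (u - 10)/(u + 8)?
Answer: -444191/25 ≈ -17768.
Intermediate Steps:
t(u) = -(-10 + u)/(5*(8 + u)) (t(u) = -(u - 10)/(5*(u + 8)) = -(-10 + u)/(5*(8 + u)))
I = 4/25 (I = (10 - 2/1)/(5*(8 + 2/1)) = (10 - 2)/(5*(8 + 2*1)) = (10 - 1*2)/(5*(8 + 2)) = (⅕)*(10 - 2)/10 = (⅕)*(⅒)*8 = 4/25 ≈ 0.16000)
(-11)²*(I - 147) = (-11)²*(4/25 - 147) = 121*(-3671/25) = -444191/25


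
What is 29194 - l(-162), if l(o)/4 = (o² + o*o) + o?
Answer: -180110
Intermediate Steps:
l(o) = 4*o + 8*o² (l(o) = 4*((o² + o*o) + o) = 4*((o² + o²) + o) = 4*(2*o² + o) = 4*(o + 2*o²) = 4*o + 8*o²)
29194 - l(-162) = 29194 - 4*(-162)*(1 + 2*(-162)) = 29194 - 4*(-162)*(1 - 324) = 29194 - 4*(-162)*(-323) = 29194 - 1*209304 = 29194 - 209304 = -180110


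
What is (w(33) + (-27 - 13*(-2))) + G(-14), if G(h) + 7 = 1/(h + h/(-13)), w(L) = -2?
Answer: -1693/168 ≈ -10.077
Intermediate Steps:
G(h) = -7 + 13/(12*h) (G(h) = -7 + 1/(h + h/(-13)) = -7 + 1/(h + h*(-1/13)) = -7 + 1/(h - h/13) = -7 + 1/(12*h/13) = -7 + 13/(12*h))
(w(33) + (-27 - 13*(-2))) + G(-14) = (-2 + (-27 - 13*(-2))) + (-7 + (13/12)/(-14)) = (-2 + (-27 + 26)) + (-7 + (13/12)*(-1/14)) = (-2 - 1) + (-7 - 13/168) = -3 - 1189/168 = -1693/168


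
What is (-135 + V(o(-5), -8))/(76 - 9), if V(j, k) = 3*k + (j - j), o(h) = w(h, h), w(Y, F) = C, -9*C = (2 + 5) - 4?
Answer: -159/67 ≈ -2.3731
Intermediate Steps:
C = -1/3 (C = -((2 + 5) - 4)/9 = -(7 - 4)/9 = -1/9*3 = -1/3 ≈ -0.33333)
w(Y, F) = -1/3
o(h) = -1/3
V(j, k) = 3*k (V(j, k) = 3*k + 0 = 3*k)
(-135 + V(o(-5), -8))/(76 - 9) = (-135 + 3*(-8))/(76 - 9) = (-135 - 24)/67 = -159*1/67 = -159/67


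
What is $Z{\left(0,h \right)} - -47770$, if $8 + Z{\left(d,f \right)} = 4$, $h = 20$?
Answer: $47766$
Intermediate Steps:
$Z{\left(d,f \right)} = -4$ ($Z{\left(d,f \right)} = -8 + 4 = -4$)
$Z{\left(0,h \right)} - -47770 = -4 - -47770 = -4 + 47770 = 47766$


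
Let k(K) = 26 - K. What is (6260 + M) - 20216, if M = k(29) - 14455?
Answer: -28414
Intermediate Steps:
M = -14458 (M = (26 - 1*29) - 14455 = (26 - 29) - 14455 = -3 - 14455 = -14458)
(6260 + M) - 20216 = (6260 - 14458) - 20216 = -8198 - 20216 = -28414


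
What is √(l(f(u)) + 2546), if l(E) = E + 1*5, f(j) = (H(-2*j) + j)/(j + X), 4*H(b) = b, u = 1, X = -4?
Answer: √91830/6 ≈ 50.506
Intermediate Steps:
H(b) = b/4
f(j) = j/(2*(-4 + j)) (f(j) = ((-2*j)/4 + j)/(j - 4) = (-j/2 + j)/(-4 + j) = (j/2)/(-4 + j) = j/(2*(-4 + j)))
l(E) = 5 + E (l(E) = E + 5 = 5 + E)
√(l(f(u)) + 2546) = √((5 + (½)*1/(-4 + 1)) + 2546) = √((5 + (½)*1/(-3)) + 2546) = √((5 + (½)*1*(-⅓)) + 2546) = √((5 - ⅙) + 2546) = √(29/6 + 2546) = √(15305/6) = √91830/6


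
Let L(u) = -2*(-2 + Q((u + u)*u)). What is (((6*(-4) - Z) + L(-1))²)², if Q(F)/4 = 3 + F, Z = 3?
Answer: 15752961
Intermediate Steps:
Q(F) = 12 + 4*F (Q(F) = 4*(3 + F) = 12 + 4*F)
L(u) = -20 - 16*u² (L(u) = -2*(-2 + (12 + 4*((u + u)*u))) = -2*(-2 + (12 + 4*((2*u)*u))) = -2*(-2 + (12 + 4*(2*u²))) = -2*(-2 + (12 + 8*u²)) = -2*(10 + 8*u²) = -20 - 16*u²)
(((6*(-4) - Z) + L(-1))²)² = (((6*(-4) - 1*3) + (-20 - 16*(-1)²))²)² = (((-24 - 3) + (-20 - 16*1))²)² = ((-27 + (-20 - 16))²)² = ((-27 - 36)²)² = ((-63)²)² = 3969² = 15752961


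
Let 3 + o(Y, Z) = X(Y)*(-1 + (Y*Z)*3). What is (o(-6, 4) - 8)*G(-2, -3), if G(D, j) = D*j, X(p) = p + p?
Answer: 5190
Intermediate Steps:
X(p) = 2*p
o(Y, Z) = -3 + 2*Y*(-1 + 3*Y*Z) (o(Y, Z) = -3 + (2*Y)*(-1 + (Y*Z)*3) = -3 + (2*Y)*(-1 + 3*Y*Z) = -3 + 2*Y*(-1 + 3*Y*Z))
(o(-6, 4) - 8)*G(-2, -3) = ((-3 - 2*(-6) + 6*4*(-6)²) - 8)*(-2*(-3)) = ((-3 + 12 + 6*4*36) - 8)*6 = ((-3 + 12 + 864) - 8)*6 = (873 - 8)*6 = 865*6 = 5190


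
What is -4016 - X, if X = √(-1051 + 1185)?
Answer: -4016 - √134 ≈ -4027.6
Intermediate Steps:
X = √134 ≈ 11.576
-4016 - X = -4016 - √134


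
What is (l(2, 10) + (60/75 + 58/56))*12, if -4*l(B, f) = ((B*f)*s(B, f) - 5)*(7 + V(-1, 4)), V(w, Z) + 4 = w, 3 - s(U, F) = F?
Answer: 31221/35 ≈ 892.03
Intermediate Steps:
s(U, F) = 3 - F
V(w, Z) = -4 + w
l(B, f) = 5/2 - B*f*(3 - f)/2 (l(B, f) = -((B*f)*(3 - f) - 5)*(7 + (-4 - 1))/4 = -(B*f*(3 - f) - 5)*(7 - 5)/4 = -(-5 + B*f*(3 - f))*2/4 = -(-10 + 2*B*f*(3 - f))/4 = 5/2 - B*f*(3 - f)/2)
(l(2, 10) + (60/75 + 58/56))*12 = ((5/2 + (½)*2*10*(-3 + 10)) + (60/75 + 58/56))*12 = ((5/2 + (½)*2*10*7) + (60*(1/75) + 58*(1/56)))*12 = ((5/2 + 70) + (⅘ + 29/28))*12 = (145/2 + 257/140)*12 = (10407/140)*12 = 31221/35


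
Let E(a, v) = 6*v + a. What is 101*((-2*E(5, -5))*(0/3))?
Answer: 0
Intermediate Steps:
E(a, v) = a + 6*v
101*((-2*E(5, -5))*(0/3)) = 101*((-2*(5 + 6*(-5)))*(0/3)) = 101*((-2*(5 - 30))*(0*(⅓))) = 101*(-2*(-25)*0) = 101*(50*0) = 101*0 = 0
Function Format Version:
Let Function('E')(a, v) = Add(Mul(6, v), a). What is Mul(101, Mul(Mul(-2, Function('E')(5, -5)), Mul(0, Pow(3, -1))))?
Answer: 0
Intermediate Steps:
Function('E')(a, v) = Add(a, Mul(6, v))
Mul(101, Mul(Mul(-2, Function('E')(5, -5)), Mul(0, Pow(3, -1)))) = Mul(101, Mul(Mul(-2, Add(5, Mul(6, -5))), Mul(0, Pow(3, -1)))) = Mul(101, Mul(Mul(-2, Add(5, -30)), Mul(0, Rational(1, 3)))) = Mul(101, Mul(Mul(-2, -25), 0)) = Mul(101, Mul(50, 0)) = Mul(101, 0) = 0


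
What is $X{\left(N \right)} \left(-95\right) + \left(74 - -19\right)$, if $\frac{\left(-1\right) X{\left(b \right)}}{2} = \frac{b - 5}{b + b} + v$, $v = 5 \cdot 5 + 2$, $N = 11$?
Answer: $\frac{58023}{11} \approx 5274.8$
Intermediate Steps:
$v = 27$ ($v = 25 + 2 = 27$)
$X{\left(b \right)} = -54 - \frac{-5 + b}{b}$ ($X{\left(b \right)} = - 2 \left(\frac{b - 5}{b + b} + 27\right) = - 2 \left(\frac{-5 + b}{2 b} + 27\right) = - 2 \left(27 + \frac{-5 + b}{2 b}\right) = -54 - \frac{-5 + b}{b}$)
$X{\left(N \right)} \left(-95\right) + \left(74 - -19\right) = \left(-55 + \frac{5}{11}\right) \left(-95\right) + \left(74 - -19\right) = \left(-55 + 5 \cdot \frac{1}{11}\right) \left(-95\right) + \left(74 + 19\right) = \left(-55 + \frac{5}{11}\right) \left(-95\right) + 93 = \left(- \frac{600}{11}\right) \left(-95\right) + 93 = \frac{57000}{11} + 93 = \frac{58023}{11}$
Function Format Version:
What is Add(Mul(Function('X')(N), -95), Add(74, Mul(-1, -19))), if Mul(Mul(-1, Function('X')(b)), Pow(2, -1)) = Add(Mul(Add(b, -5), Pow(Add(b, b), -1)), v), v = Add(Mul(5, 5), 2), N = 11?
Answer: Rational(58023, 11) ≈ 5274.8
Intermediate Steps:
v = 27 (v = Add(25, 2) = 27)
Function('X')(b) = Add(-54, Mul(-1, Pow(b, -1), Add(-5, b))) (Function('X')(b) = Mul(-2, Add(Mul(Add(b, -5), Pow(Add(b, b), -1)), 27)) = Mul(-2, Add(Mul(Add(-5, b), Pow(Mul(2, b), -1)), 27)) = Mul(-2, Add(Mul(Add(-5, b), Mul(Rational(1, 2), Pow(b, -1))), 27)) = Mul(-2, Add(Mul(Rational(1, 2), Pow(b, -1), Add(-5, b)), 27)) = Mul(-2, Add(27, Mul(Rational(1, 2), Pow(b, -1), Add(-5, b)))) = Add(-54, Mul(-1, Pow(b, -1), Add(-5, b))))
Add(Mul(Function('X')(N), -95), Add(74, Mul(-1, -19))) = Add(Mul(Add(-55, Mul(5, Pow(11, -1))), -95), Add(74, Mul(-1, -19))) = Add(Mul(Add(-55, Mul(5, Rational(1, 11))), -95), Add(74, 19)) = Add(Mul(Add(-55, Rational(5, 11)), -95), 93) = Add(Mul(Rational(-600, 11), -95), 93) = Add(Rational(57000, 11), 93) = Rational(58023, 11)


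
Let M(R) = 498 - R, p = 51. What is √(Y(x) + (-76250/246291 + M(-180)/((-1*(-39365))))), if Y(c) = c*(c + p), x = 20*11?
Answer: 2*√1401030037079992784141205/9695245215 ≈ 244.17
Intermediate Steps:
x = 220
Y(c) = c*(51 + c) (Y(c) = c*(c + 51) = c*(51 + c))
√(Y(x) + (-76250/246291 + M(-180)/((-1*(-39365))))) = √(220*(51 + 220) + (-76250/246291 + (498 - 1*(-180))/((-1*(-39365))))) = √(220*271 + (-76250*1/246291 + (498 + 180)/39365)) = √(59620 + (-76250/246291 + 678*(1/39365))) = √(59620 + (-76250/246291 + 678/39365)) = √(59620 - 2834595952/9695245215) = √(578027685122348/9695245215) = 2*√1401030037079992784141205/9695245215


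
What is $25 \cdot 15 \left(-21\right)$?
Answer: $-7875$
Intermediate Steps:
$25 \cdot 15 \left(-21\right) = 375 \left(-21\right) = -7875$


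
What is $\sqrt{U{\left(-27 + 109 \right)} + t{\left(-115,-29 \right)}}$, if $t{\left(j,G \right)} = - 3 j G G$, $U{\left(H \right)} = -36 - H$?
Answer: $\sqrt{290027} \approx 538.54$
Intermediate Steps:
$t{\left(j,G \right)} = - 3 j G^{2}$ ($t{\left(j,G \right)} = - 3 G j G = - 3 j G^{2}$)
$\sqrt{U{\left(-27 + 109 \right)} + t{\left(-115,-29 \right)}} = \sqrt{\left(-36 - \left(-27 + 109\right)\right) - - 345 \left(-29\right)^{2}} = \sqrt{\left(-36 - 82\right) - \left(-345\right) 841} = \sqrt{\left(-36 - 82\right) + 290145} = \sqrt{-118 + 290145} = \sqrt{290027}$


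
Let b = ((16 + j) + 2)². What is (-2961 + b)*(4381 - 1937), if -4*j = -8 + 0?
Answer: -6259084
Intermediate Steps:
j = 2 (j = -(-8 + 0)/4 = -¼*(-8) = 2)
b = 400 (b = ((16 + 2) + 2)² = (18 + 2)² = 20² = 400)
(-2961 + b)*(4381 - 1937) = (-2961 + 400)*(4381 - 1937) = -2561*2444 = -6259084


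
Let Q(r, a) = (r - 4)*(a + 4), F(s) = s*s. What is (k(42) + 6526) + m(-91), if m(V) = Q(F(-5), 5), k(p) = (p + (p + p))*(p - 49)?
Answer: 5833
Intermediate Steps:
k(p) = 3*p*(-49 + p) (k(p) = (p + 2*p)*(-49 + p) = (3*p)*(-49 + p) = 3*p*(-49 + p))
F(s) = s²
Q(r, a) = (-4 + r)*(4 + a)
m(V) = 189 (m(V) = -16 - 4*5 + 4*(-5)² + 5*(-5)² = -16 - 20 + 4*25 + 5*25 = -16 - 20 + 100 + 125 = 189)
(k(42) + 6526) + m(-91) = (3*42*(-49 + 42) + 6526) + 189 = (3*42*(-7) + 6526) + 189 = (-882 + 6526) + 189 = 5644 + 189 = 5833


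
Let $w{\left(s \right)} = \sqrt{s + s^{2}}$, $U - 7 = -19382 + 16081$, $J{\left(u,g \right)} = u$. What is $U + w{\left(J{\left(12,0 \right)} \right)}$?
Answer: $-3294 + 2 \sqrt{39} \approx -3281.5$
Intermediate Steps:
$U = -3294$ ($U = 7 + \left(-19382 + 16081\right) = 7 - 3301 = -3294$)
$U + w{\left(J{\left(12,0 \right)} \right)} = -3294 + \sqrt{12 \left(1 + 12\right)} = -3294 + \sqrt{12 \cdot 13} = -3294 + \sqrt{156} = -3294 + 2 \sqrt{39}$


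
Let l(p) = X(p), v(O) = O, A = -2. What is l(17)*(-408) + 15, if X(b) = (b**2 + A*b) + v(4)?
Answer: -105657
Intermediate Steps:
X(b) = 4 + b**2 - 2*b (X(b) = (b**2 - 2*b) + 4 = 4 + b**2 - 2*b)
l(p) = 4 + p**2 - 2*p
l(17)*(-408) + 15 = (4 + 17**2 - 2*17)*(-408) + 15 = (4 + 289 - 34)*(-408) + 15 = 259*(-408) + 15 = -105672 + 15 = -105657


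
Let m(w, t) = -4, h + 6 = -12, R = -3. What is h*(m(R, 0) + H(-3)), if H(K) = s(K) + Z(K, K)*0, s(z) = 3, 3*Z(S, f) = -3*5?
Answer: 18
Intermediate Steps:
h = -18 (h = -6 - 12 = -18)
Z(S, f) = -5 (Z(S, f) = (-3*5)/3 = (⅓)*(-15) = -5)
H(K) = 3 (H(K) = 3 - 5*0 = 3 + 0 = 3)
h*(m(R, 0) + H(-3)) = -18*(-4 + 3) = -18*(-1) = 18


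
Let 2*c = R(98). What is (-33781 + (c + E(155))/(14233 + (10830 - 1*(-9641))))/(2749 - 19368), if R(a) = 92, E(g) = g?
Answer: 390778541/192248592 ≈ 2.0327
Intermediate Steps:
c = 46 (c = (½)*92 = 46)
(-33781 + (c + E(155))/(14233 + (10830 - 1*(-9641))))/(2749 - 19368) = (-33781 + (46 + 155)/(14233 + (10830 - 1*(-9641))))/(2749 - 19368) = (-33781 + 201/(14233 + (10830 + 9641)))/(-16619) = (-33781 + 201/(14233 + 20471))*(-1/16619) = (-33781 + 201/34704)*(-1/16619) = (-33781 + 201*(1/34704))*(-1/16619) = (-33781 + 67/11568)*(-1/16619) = -390778541/11568*(-1/16619) = 390778541/192248592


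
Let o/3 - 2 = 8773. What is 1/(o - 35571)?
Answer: -1/9246 ≈ -0.00010815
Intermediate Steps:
o = 26325 (o = 6 + 3*8773 = 6 + 26319 = 26325)
1/(o - 35571) = 1/(26325 - 35571) = 1/(-9246) = -1/9246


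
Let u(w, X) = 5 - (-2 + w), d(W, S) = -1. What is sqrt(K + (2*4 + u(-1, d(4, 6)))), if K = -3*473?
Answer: I*sqrt(1403) ≈ 37.457*I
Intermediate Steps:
K = -1419
u(w, X) = 7 - w (u(w, X) = 5 + (2 - w) = 7 - w)
sqrt(K + (2*4 + u(-1, d(4, 6)))) = sqrt(-1419 + (2*4 + (7 - 1*(-1)))) = sqrt(-1419 + (8 + (7 + 1))) = sqrt(-1419 + (8 + 8)) = sqrt(-1419 + 16) = sqrt(-1403) = I*sqrt(1403)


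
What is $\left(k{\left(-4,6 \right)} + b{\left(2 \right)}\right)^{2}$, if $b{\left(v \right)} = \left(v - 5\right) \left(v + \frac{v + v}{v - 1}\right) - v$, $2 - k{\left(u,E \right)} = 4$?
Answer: $484$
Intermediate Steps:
$k{\left(u,E \right)} = -2$ ($k{\left(u,E \right)} = 2 - 4 = -2$)
$b{\left(v \right)} = - v + \left(-5 + v\right) \left(v + \frac{2 v}{-1 + v}\right)$ ($b{\left(v \right)} = \left(-5 + v\right) \left(v + \frac{2 v}{-1 + v}\right) - v = - v + \left(-5 + v\right) \left(v + \frac{2 v}{-1 + v}\right)$)
$\left(k{\left(-4,6 \right)} + b{\left(2 \right)}\right)^{2} = \left(-2 + \frac{2 \left(-4 + 2^{2} - 10\right)}{-1 + 2}\right)^{2} = \left(-2 + \frac{2 \left(-4 + 4 - 10\right)}{1}\right)^{2} = \left(-2 + 2 \cdot 1 \left(-10\right)\right)^{2} = \left(-2 - 20\right)^{2} = \left(-22\right)^{2} = 484$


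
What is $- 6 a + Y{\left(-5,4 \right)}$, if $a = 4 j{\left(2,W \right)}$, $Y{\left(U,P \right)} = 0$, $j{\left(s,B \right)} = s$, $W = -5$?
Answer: $-48$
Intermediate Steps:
$a = 8$ ($a = 4 \cdot 2 = 8$)
$- 6 a + Y{\left(-5,4 \right)} = \left(-6\right) 8 + 0 = -48 + 0 = -48$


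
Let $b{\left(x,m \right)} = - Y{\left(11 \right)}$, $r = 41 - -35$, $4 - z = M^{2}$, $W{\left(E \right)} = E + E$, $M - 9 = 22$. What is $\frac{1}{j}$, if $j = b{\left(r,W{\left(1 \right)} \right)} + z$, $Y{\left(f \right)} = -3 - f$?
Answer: $- \frac{1}{943} \approx -0.0010604$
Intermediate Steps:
$M = 31$ ($M = 9 + 22 = 31$)
$W{\left(E \right)} = 2 E$
$z = -957$ ($z = 4 - 31^{2} = 4 - 961 = -957$)
$r = 76$ ($r = 41 + 35 = 76$)
$b{\left(x,m \right)} = 14$ ($b{\left(x,m \right)} = - (-3 - 11) = \left(-1\right) \left(-14\right) = 14$)
$j = -943$ ($j = 14 - 957 = -943$)
$\frac{1}{j} = \frac{1}{-943} = - \frac{1}{943}$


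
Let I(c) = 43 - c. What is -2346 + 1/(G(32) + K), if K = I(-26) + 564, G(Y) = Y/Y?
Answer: -1487363/634 ≈ -2346.0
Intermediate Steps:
G(Y) = 1
K = 633 (K = (43 - 1*(-26)) + 564 = (43 + 26) + 564 = 69 + 564 = 633)
-2346 + 1/(G(32) + K) = -2346 + 1/(1 + 633) = -2346 + 1/634 = -1487363/634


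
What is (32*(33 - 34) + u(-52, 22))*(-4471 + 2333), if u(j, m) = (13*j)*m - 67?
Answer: 32007998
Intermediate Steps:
u(j, m) = -67 + 13*j*m (u(j, m) = 13*j*m - 67 = -67 + 13*j*m)
(32*(33 - 34) + u(-52, 22))*(-4471 + 2333) = (32*(33 - 34) + (-67 + 13*(-52)*22))*(-4471 + 2333) = (32*(-1) + (-67 - 14872))*(-2138) = (-32 - 14939)*(-2138) = -14971*(-2138) = 32007998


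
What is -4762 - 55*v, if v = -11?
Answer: -4157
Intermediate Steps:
-4762 - 55*v = -4762 - 55*(-11) = -4762 + 605 = -4157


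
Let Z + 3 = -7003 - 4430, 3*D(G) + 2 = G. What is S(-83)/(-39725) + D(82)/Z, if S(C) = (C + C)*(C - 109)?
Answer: -274160644/340721325 ≈ -0.80465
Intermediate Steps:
D(G) = -2/3 + G/3
Z = -11436 (Z = -3 + (-7003 - 4430) = -3 - 11433 = -11436)
S(C) = 2*C*(-109 + C) (S(C) = (2*C)*(-109 + C) = 2*C*(-109 + C))
S(-83)/(-39725) + D(82)/Z = (2*(-83)*(-109 - 83))/(-39725) + (-2/3 + (1/3)*82)/(-11436) = (2*(-83)*(-192))*(-1/39725) + (-2/3 + 82/3)*(-1/11436) = 31872*(-1/39725) + (80/3)*(-1/11436) = -31872/39725 - 20/8577 = -274160644/340721325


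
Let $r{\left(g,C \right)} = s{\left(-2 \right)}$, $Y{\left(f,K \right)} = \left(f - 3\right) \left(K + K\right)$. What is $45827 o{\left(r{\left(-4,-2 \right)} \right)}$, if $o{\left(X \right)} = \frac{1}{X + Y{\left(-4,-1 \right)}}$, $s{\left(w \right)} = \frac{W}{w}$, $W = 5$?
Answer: $\frac{91654}{23} \approx 3985.0$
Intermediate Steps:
$Y{\left(f,K \right)} = 2 K \left(-3 + f\right)$ ($Y{\left(f,K \right)} = \left(-3 + f\right) 2 K = 2 K \left(-3 + f\right)$)
$s{\left(w \right)} = \frac{5}{w}$
$r{\left(g,C \right)} = - \frac{5}{2}$ ($r{\left(g,C \right)} = \frac{5}{-2} = 5 \left(- \frac{1}{2}\right) = - \frac{5}{2}$)
$o{\left(X \right)} = \frac{1}{14 + X}$ ($o{\left(X \right)} = \frac{1}{X + 2 \left(-1\right) \left(-3 - 4\right)} = \frac{1}{X + 2 \left(-1\right) \left(-7\right)} = \frac{1}{X + 14} = \frac{1}{14 + X}$)
$45827 o{\left(r{\left(-4,-2 \right)} \right)} = \frac{45827}{14 - \frac{5}{2}} = \frac{45827}{\frac{23}{2}} = 45827 \cdot \frac{2}{23} = \frac{91654}{23}$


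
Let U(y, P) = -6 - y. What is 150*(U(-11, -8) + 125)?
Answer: 19500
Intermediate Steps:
150*(U(-11, -8) + 125) = 150*((-6 - 1*(-11)) + 125) = 150*((-6 + 11) + 125) = 150*(5 + 125) = 150*130 = 19500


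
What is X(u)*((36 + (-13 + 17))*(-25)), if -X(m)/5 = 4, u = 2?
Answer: 20000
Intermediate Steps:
X(m) = -20 (X(m) = -5*4 = -20)
X(u)*((36 + (-13 + 17))*(-25)) = -20*(36 + (-13 + 17))*(-25) = -20*(36 + 4)*(-25) = -800*(-25) = -20*(-1000) = 20000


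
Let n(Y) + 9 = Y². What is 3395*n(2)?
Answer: -16975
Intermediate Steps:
n(Y) = -9 + Y²
3395*n(2) = 3395*(-9 + 2²) = 3395*(-9 + 4) = 3395*(-5) = -16975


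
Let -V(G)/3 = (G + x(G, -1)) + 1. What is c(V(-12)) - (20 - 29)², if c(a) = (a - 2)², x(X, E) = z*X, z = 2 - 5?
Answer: 5848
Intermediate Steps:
z = -3
x(X, E) = -3*X
V(G) = -3 + 6*G (V(G) = -3*((G - 3*G) + 1) = -3*(-2*G + 1) = -3*(1 - 2*G) = -3 + 6*G)
c(a) = (-2 + a)²
c(V(-12)) - (20 - 29)² = (-2 + (-3 + 6*(-12)))² - (20 - 29)² = (-2 + (-3 - 72))² - 1*(-9)² = (-2 - 75)² - 1*81 = (-77)² - 81 = 5929 - 81 = 5848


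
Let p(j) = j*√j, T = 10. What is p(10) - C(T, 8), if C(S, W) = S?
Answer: -10 + 10*√10 ≈ 21.623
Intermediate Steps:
p(j) = j^(3/2)
p(10) - C(T, 8) = 10^(3/2) - 1*10 = 10*√10 - 10 = -10 + 10*√10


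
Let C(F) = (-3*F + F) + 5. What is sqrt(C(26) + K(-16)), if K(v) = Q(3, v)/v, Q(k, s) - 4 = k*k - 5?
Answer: I*sqrt(190)/2 ≈ 6.892*I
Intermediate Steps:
Q(k, s) = -1 + k**2 (Q(k, s) = 4 + (k*k - 5) = 4 + (k**2 - 5) = 4 + (-5 + k**2) = -1 + k**2)
C(F) = 5 - 2*F (C(F) = -2*F + 5 = 5 - 2*F)
K(v) = 8/v (K(v) = (-1 + 3**2)/v = (-1 + 9)/v = 8/v)
sqrt(C(26) + K(-16)) = sqrt((5 - 2*26) + 8/(-16)) = sqrt((5 - 52) + 8*(-1/16)) = sqrt(-47 - 1/2) = sqrt(-95/2) = I*sqrt(190)/2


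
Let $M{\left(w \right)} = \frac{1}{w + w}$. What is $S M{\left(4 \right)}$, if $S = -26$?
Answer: $- \frac{13}{4} \approx -3.25$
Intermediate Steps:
$M{\left(w \right)} = \frac{1}{2 w}$
$S M{\left(4 \right)} = - 26 \frac{1}{2 \cdot 4} = - 26 \cdot \frac{1}{2} \cdot \frac{1}{4} = \left(-26\right) \frac{1}{8} = - \frac{13}{4}$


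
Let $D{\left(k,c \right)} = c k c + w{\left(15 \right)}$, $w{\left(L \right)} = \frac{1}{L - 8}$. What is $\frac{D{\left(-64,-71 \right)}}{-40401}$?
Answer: $\frac{752789}{94269} \approx 7.9855$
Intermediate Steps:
$w{\left(L \right)} = \frac{1}{-8 + L}$
$D{\left(k,c \right)} = \frac{1}{7} + k c^{2}$ ($D{\left(k,c \right)} = c k c + \frac{1}{-8 + 15} = k c^{2} + \frac{1}{7} = \frac{1}{7} + k c^{2}$)
$\frac{D{\left(-64,-71 \right)}}{-40401} = \frac{\frac{1}{7} - 64 \left(-71\right)^{2}}{-40401} = \left(\frac{1}{7} - 322624\right) \left(- \frac{1}{40401}\right) = \left(- \frac{2258367}{7}\right) \left(- \frac{1}{40401}\right) = \frac{752789}{94269}$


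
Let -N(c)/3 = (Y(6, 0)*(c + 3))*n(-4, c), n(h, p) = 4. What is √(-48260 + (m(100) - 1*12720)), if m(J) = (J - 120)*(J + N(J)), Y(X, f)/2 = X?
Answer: 2*√58415 ≈ 483.38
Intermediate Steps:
Y(X, f) = 2*X
N(c) = -432 - 144*c (N(c) = -3*(2*6)*(c + 3)*4 = -3*12*(3 + c)*4 = -3*(36 + 12*c)*4 = -3*(144 + 48*c) = -432 - 144*c)
m(J) = (-432 - 143*J)*(-120 + J) (m(J) = (J - 120)*(J + (-432 - 144*J)) = (-120 + J)*(-432 - 143*J) = (-432 - 143*J)*(-120 + J))
√(-48260 + (m(100) - 1*12720)) = √(-48260 + ((51840 - 143*100² + 16728*100) - 1*12720)) = √(-48260 + ((51840 - 143*10000 + 1672800) - 12720)) = √(-48260 + ((51840 - 1430000 + 1672800) - 12720)) = √(-48260 + (294640 - 12720)) = √(-48260 + 281920) = √233660 = 2*√58415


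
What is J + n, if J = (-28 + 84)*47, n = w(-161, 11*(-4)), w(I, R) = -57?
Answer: 2575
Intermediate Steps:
n = -57
J = 2632 (J = 56*47 = 2632)
J + n = 2632 - 57 = 2575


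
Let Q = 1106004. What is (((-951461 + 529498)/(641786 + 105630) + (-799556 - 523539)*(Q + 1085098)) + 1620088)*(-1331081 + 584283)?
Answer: 809075260864445569846605/373708 ≈ 2.1650e+18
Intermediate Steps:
(((-951461 + 529498)/(641786 + 105630) + (-799556 - 523539)*(Q + 1085098)) + 1620088)*(-1331081 + 584283) = (((-951461 + 529498)/(641786 + 105630) + (-799556 - 523539)*(1106004 + 1085098)) + 1620088)*(-1331081 + 584283) = ((-421963/747416 - 1323095*2191102) + 1620088)*(-746798) = ((-421963*1/747416 - 2899036100690) + 1620088)*(-746798) = ((-421963/747416 - 2899036100690) + 1620088)*(-746798) = (-2166785966233739003/747416 + 1620088)*(-746798) = -2166784755354046395/747416*(-746798) = 809075260864445569846605/373708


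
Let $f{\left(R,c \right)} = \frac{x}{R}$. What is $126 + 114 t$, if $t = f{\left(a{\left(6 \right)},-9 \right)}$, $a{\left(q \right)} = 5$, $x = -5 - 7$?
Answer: $- \frac{738}{5} \approx -147.6$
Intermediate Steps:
$x = -12$ ($x = -5 - 7 = -12$)
$f{\left(R,c \right)} = - \frac{12}{R}$
$t = - \frac{12}{5} \approx -2.4$
$126 + 114 t = 126 + 114 \left(- \frac{12}{5}\right) = 126 - \frac{1368}{5} = - \frac{738}{5}$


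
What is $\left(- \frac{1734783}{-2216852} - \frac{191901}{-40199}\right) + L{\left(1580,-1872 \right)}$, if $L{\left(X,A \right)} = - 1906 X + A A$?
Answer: $\frac{43925750229400861}{89115233548} \approx 4.9291 \cdot 10^{5}$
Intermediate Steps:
$L{\left(X,A \right)} = A^{2} - 1906 X$ ($L{\left(X,A \right)} = - 1906 X + A^{2} = A^{2} - 1906 X$)
$\left(- \frac{1734783}{-2216852} - \frac{191901}{-40199}\right) + L{\left(1580,-1872 \right)} = \left(- \frac{1734783}{-2216852} - \frac{191901}{-40199}\right) + \left(\left(-1872\right)^{2} - 3011480\right) = \left(\left(-1734783\right) \left(- \frac{1}{2216852}\right) - - \frac{191901}{40199}\right) + \left(3504384 - 3011480\right) = \left(\frac{1734783}{2216852} + \frac{191901}{40199}\right) + 492904 = \frac{495152657469}{89115233548} + 492904 = \frac{43925750229400861}{89115233548}$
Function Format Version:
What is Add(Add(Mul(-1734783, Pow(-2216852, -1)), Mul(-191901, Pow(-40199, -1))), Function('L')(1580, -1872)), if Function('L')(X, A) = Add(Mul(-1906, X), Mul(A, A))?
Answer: Rational(43925750229400861, 89115233548) ≈ 4.9291e+5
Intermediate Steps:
Function('L')(X, A) = Add(Pow(A, 2), Mul(-1906, X)) (Function('L')(X, A) = Add(Mul(-1906, X), Pow(A, 2)) = Add(Pow(A, 2), Mul(-1906, X)))
Add(Add(Mul(-1734783, Pow(-2216852, -1)), Mul(-191901, Pow(-40199, -1))), Function('L')(1580, -1872)) = Add(Add(Mul(-1734783, Pow(-2216852, -1)), Mul(-191901, Pow(-40199, -1))), Add(Pow(-1872, 2), Mul(-1906, 1580))) = Add(Add(Mul(-1734783, Rational(-1, 2216852)), Mul(-191901, Rational(-1, 40199))), Add(3504384, -3011480)) = Add(Add(Rational(1734783, 2216852), Rational(191901, 40199)), 492904) = Add(Rational(495152657469, 89115233548), 492904) = Rational(43925750229400861, 89115233548)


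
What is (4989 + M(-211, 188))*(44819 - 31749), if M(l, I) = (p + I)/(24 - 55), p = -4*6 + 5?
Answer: 2019184300/31 ≈ 6.5135e+7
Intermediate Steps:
p = -19 (p = -24 + 5 = -19)
M(l, I) = 19/31 - I/31 (M(l, I) = (-19 + I)/(24 - 55) = (-19 + I)/(-31) = (-19 + I)*(-1/31) = 19/31 - I/31)
(4989 + M(-211, 188))*(44819 - 31749) = (4989 + (19/31 - 1/31*188))*(44819 - 31749) = (4989 + (19/31 - 188/31))*13070 = (4989 - 169/31)*13070 = (154490/31)*13070 = 2019184300/31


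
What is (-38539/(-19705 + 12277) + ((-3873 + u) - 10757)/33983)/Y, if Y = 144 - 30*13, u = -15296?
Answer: -1087380509/62096728104 ≈ -0.017511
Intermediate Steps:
Y = -246 (Y = 144 - 390 = -246)
(-38539/(-19705 + 12277) + ((-3873 + u) - 10757)/33983)/Y = (-38539/(-19705 + 12277) + ((-3873 - 15296) - 10757)/33983)/(-246) = (-38539/(-7428) + (-19169 - 10757)*(1/33983))*(-1/246) = (-38539*(-1/7428) - 29926*1/33983)*(-1/246) = (38539/7428 - 29926/33983)*(-1/246) = (1087380509/252425724)*(-1/246) = -1087380509/62096728104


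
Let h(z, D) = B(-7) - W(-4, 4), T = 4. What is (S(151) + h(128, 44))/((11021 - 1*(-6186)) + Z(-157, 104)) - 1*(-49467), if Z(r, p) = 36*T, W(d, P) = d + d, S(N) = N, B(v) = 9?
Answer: 858302085/17351 ≈ 49467.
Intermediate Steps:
W(d, P) = 2*d
h(z, D) = 17 (h(z, D) = 9 - 2*(-4) = 9 - 1*(-8) = 9 + 8 = 17)
Z(r, p) = 144 (Z(r, p) = 36*4 = 144)
(S(151) + h(128, 44))/((11021 - 1*(-6186)) + Z(-157, 104)) - 1*(-49467) = (151 + 17)/((11021 - 1*(-6186)) + 144) - 1*(-49467) = 168/((11021 + 6186) + 144) + 49467 = 168/(17207 + 144) + 49467 = 168/17351 + 49467 = 858302085/17351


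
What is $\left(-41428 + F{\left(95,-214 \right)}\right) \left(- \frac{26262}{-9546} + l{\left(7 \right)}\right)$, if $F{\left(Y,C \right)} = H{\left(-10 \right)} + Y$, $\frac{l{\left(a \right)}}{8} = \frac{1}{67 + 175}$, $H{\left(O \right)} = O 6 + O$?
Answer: $- \frac{599762739}{5203} \approx -1.1527 \cdot 10^{5}$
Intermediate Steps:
$H{\left(O \right)} = 7 O$ ($H{\left(O \right)} = 6 O + O = 7 O$)
$l{\left(a \right)} = \frac{4}{121}$ ($l{\left(a \right)} = \frac{8}{67 + 175} = \frac{8}{242} = 8 \cdot \frac{1}{242} = \frac{4}{121}$)
$F{\left(Y,C \right)} = -70 + Y$ ($F{\left(Y,C \right)} = 7 \left(-10\right) + Y = -70 + Y$)
$\left(-41428 + F{\left(95,-214 \right)}\right) \left(- \frac{26262}{-9546} + l{\left(7 \right)}\right) = \left(-41428 + \left(-70 + 95\right)\right) \left(- \frac{26262}{-9546} + \frac{4}{121}\right) = \left(-41428 + 25\right) \left(\left(-26262\right) \left(- \frac{1}{9546}\right) + \frac{4}{121}\right) = - 41403 \left(\frac{4377}{1591} + \frac{4}{121}\right) = \left(-41403\right) \frac{535981}{192511} = - \frac{599762739}{5203}$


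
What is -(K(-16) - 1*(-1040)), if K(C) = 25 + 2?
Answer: -1067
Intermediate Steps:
K(C) = 27
-(K(-16) - 1*(-1040)) = -(27 - 1*(-1040)) = -(27 + 1040) = -1*1067 = -1067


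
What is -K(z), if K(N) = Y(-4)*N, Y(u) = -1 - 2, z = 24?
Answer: 72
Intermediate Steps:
Y(u) = -3
K(N) = -3*N
-K(z) = -(-3)*24 = -1*(-72) = 72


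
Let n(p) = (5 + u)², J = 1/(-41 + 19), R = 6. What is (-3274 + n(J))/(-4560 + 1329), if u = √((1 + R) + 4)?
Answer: 3238/3231 - 10*√11/3231 ≈ 0.99190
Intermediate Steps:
J = -1/22 (J = 1/(-22) = -1/22 ≈ -0.045455)
u = √11 (u = √((1 + 6) + 4) = √(7 + 4) = √11 ≈ 3.3166)
n(p) = (5 + √11)²
(-3274 + n(J))/(-4560 + 1329) = (-3274 + (5 + √11)²)/(-4560 + 1329) = (-3274 + (5 + √11)²)/(-3231) = (-3274 + (5 + √11)²)*(-1/3231) = 3274/3231 - (5 + √11)²/3231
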